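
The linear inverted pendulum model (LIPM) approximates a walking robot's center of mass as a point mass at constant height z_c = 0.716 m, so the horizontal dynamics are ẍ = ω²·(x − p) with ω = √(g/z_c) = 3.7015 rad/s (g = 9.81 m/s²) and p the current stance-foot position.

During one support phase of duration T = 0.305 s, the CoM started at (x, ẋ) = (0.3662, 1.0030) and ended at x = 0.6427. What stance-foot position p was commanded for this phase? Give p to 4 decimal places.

p = 0.5056

ωT = 3.7015·0.305 = 1.128957; cosh(ωT) = 1.707901, sinh(ωT) = 1.384530
x(T) = p + (x₀−p)·cosh(ωT) + (ẋ₀/ω)·sinh(ωT) ⇒ p·(1 − cosh) = x(T) − x₀·cosh − (ẋ₀/ω)·sinh
numerator   = 0.6427 − (0.3662)·1.707901 − (1.0030/3.7015)·1.384530 = -0.357901
denominator = 1 − 1.707901 = -0.707901
p = -0.357901 / -0.707901 = 0.5056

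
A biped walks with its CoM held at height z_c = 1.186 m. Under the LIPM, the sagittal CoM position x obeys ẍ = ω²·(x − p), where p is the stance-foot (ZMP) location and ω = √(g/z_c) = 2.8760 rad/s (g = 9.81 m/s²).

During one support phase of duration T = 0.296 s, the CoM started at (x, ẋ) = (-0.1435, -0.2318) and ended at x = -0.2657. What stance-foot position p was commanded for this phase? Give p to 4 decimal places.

p = -0.0266

ωT = 2.8760·0.296 = 0.851296; cosh(ωT) = 1.384771, sinh(ωT) = 0.957910
x(T) = p + (x₀−p)·cosh(ωT) + (ẋ₀/ω)·sinh(ωT) ⇒ p·(1 − cosh) = x(T) − x₀·cosh − (ẋ₀/ω)·sinh
numerator   = -0.2657 − (-0.1435)·1.384771 − (-0.2318/2.8760)·0.957910 = 0.010220
denominator = 1 − 1.384771 = -0.384771
p = 0.010220 / -0.384771 = -0.0266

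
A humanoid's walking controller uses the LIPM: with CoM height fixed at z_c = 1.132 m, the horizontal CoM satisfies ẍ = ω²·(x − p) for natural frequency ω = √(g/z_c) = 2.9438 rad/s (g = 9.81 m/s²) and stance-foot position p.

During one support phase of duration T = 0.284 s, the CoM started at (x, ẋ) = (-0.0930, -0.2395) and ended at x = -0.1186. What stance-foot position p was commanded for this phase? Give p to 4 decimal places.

p = -0.2297

ωT = 2.9438·0.284 = 0.836039; cosh(ωT) = 1.370317, sinh(ωT) = 0.936893
x(T) = p + (x₀−p)·cosh(ωT) + (ẋ₀/ω)·sinh(ωT) ⇒ p·(1 − cosh) = x(T) − x₀·cosh − (ẋ₀/ω)·sinh
numerator   = -0.1186 − (-0.0930)·1.370317 − (-0.2395/2.9438)·0.936893 = 0.085063
denominator = 1 − 1.370317 = -0.370317
p = 0.085063 / -0.370317 = -0.2297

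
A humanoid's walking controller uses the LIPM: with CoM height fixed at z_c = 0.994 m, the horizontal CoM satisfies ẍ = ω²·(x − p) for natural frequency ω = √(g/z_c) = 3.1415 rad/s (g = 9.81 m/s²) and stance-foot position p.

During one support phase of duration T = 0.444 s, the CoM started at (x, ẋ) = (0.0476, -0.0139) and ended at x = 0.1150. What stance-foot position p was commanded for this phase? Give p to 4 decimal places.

p = -0.0188

ωT = 3.1415·0.444 = 1.394826; cosh(ωT) = 2.141074, sinh(ωT) = 1.893198
x(T) = p + (x₀−p)·cosh(ωT) + (ẋ₀/ω)·sinh(ωT) ⇒ p·(1 − cosh) = x(T) − x₀·cosh − (ẋ₀/ω)·sinh
numerator   = 0.1150 − (0.0476)·2.141074 − (-0.0139/3.1415)·1.893198 = 0.021462
denominator = 1 − 2.141074 = -1.141074
p = 0.021462 / -1.141074 = -0.0188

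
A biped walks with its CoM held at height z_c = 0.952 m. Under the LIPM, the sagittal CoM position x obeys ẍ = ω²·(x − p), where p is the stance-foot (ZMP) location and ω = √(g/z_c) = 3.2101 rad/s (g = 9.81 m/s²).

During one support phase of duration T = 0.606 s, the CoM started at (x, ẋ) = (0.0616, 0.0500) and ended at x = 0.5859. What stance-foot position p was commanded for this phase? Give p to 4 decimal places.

p = -0.1217

ωT = 3.2101·0.606 = 1.945321; cosh(ωT) = 3.569408, sinh(ωT) = 3.426466
x(T) = p + (x₀−p)·cosh(ωT) + (ẋ₀/ω)·sinh(ωT) ⇒ p·(1 − cosh) = x(T) − x₀·cosh − (ẋ₀/ω)·sinh
numerator   = 0.5859 − (0.0616)·3.569408 − (0.0500/3.2101)·3.426466 = 0.312654
denominator = 1 − 3.569408 = -2.569408
p = 0.312654 / -2.569408 = -0.1217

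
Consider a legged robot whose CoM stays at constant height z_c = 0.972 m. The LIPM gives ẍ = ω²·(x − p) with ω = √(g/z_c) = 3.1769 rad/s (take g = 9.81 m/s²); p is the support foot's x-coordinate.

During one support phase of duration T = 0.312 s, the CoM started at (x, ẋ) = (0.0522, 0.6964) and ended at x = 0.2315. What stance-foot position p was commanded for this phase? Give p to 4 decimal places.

p = 0.1936

ωT = 3.1769·0.312 = 0.991193; cosh(ωT) = 1.532790, sinh(ωT) = 1.161656
x(T) = p + (x₀−p)·cosh(ωT) + (ẋ₀/ω)·sinh(ωT) ⇒ p·(1 − cosh) = x(T) − x₀·cosh − (ẋ₀/ω)·sinh
numerator   = 0.2315 − (0.0522)·1.532790 − (0.6964/3.1769)·1.161656 = -0.103155
denominator = 1 − 1.532790 = -0.532790
p = -0.103155 / -0.532790 = 0.1936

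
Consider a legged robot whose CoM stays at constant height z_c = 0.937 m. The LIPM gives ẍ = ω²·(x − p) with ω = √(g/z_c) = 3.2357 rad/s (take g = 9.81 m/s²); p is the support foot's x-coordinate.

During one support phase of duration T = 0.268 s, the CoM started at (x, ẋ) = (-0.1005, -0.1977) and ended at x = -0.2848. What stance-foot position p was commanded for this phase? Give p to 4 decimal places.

p = 0.2104

ωT = 3.2357·0.268 = 0.867168; cosh(ωT) = 1.400150, sinh(ωT) = 0.980010
x(T) = p + (x₀−p)·cosh(ωT) + (ẋ₀/ω)·sinh(ωT) ⇒ p·(1 − cosh) = x(T) − x₀·cosh − (ẋ₀/ω)·sinh
numerator   = -0.2848 − (-0.1005)·1.400150 − (-0.1977/3.2357)·0.980010 = -0.084207
denominator = 1 − 1.400150 = -0.400150
p = -0.084207 / -0.400150 = 0.2104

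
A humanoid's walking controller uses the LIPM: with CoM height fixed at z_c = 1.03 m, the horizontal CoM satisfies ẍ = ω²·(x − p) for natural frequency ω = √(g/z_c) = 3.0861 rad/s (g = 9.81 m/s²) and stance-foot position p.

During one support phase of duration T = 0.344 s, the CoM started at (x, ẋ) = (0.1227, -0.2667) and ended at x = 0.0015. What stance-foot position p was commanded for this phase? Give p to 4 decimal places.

ωT = 3.0861·0.344 = 1.061618; cosh(ωT) = 1.618471, sinh(ωT) = 1.272575
x(T) = p + (x₀−p)·cosh(ωT) + (ẋ₀/ω)·sinh(ωT) ⇒ p·(1 − cosh) = x(T) − x₀·cosh − (ẋ₀/ω)·sinh
numerator   = 0.0015 − (0.1227)·1.618471 − (-0.2667/3.0861)·1.272575 = -0.087111
denominator = 1 − 1.618471 = -0.618471
p = -0.087111 / -0.618471 = 0.1408

p = 0.1408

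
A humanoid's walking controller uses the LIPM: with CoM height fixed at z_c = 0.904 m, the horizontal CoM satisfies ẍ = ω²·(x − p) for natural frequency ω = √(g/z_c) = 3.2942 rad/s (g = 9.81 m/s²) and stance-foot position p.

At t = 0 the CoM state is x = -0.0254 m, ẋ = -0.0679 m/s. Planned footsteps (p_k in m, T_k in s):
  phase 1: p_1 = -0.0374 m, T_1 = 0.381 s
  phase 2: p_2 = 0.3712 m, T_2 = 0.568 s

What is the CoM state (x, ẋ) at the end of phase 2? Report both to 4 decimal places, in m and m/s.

x = -1.0847, ẋ = -4.5935

phase 1: p=-0.0374, T=0.381, ωT=1.255090, cosh=1.896602, sinh=1.611552; start (x,ẋ)=(-0.025400, -0.067900) → end (x,ẋ)=(-0.047858, -0.065074)
phase 2: p=0.3712, T=0.568, ωT=1.871106, cosh=3.324714, sinh=3.170760; start (x,ẋ)=(-0.047858, -0.065074) → end (x,ẋ)=(-1.084684, -4.593463)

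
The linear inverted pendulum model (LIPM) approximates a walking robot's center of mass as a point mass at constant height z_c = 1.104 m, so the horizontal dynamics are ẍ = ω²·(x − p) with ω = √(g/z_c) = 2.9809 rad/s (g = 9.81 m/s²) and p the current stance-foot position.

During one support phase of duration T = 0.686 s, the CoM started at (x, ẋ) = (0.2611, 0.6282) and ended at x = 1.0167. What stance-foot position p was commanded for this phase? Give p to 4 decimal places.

p = 0.2765

ωT = 2.9809·0.686 = 2.044897; cosh(ωT) = 3.928880, sinh(ωT) = 3.799486
x(T) = p + (x₀−p)·cosh(ωT) + (ẋ₀/ω)·sinh(ωT) ⇒ p·(1 − cosh) = x(T) − x₀·cosh − (ẋ₀/ω)·sinh
numerator   = 1.0167 − (0.2611)·3.928880 − (0.6282/2.9809)·3.799486 = -0.809841
denominator = 1 − 3.928880 = -2.928880
p = -0.809841 / -2.928880 = 0.2765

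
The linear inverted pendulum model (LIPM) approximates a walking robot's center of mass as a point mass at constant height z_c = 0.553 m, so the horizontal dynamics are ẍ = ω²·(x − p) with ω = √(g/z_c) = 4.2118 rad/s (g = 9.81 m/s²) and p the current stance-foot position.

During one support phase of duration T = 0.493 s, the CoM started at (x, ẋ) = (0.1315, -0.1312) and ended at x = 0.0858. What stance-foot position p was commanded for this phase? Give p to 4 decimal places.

ωT = 4.2118·0.493 = 2.076417; cosh(ωT) = 4.050611, sinh(ωT) = 3.925232
x(T) = p + (x₀−p)·cosh(ωT) + (ẋ₀/ω)·sinh(ωT) ⇒ p·(1 − cosh) = x(T) − x₀·cosh − (ẋ₀/ω)·sinh
numerator   = 0.0858 − (0.1315)·4.050611 − (-0.1312/4.2118)·3.925232 = -0.324582
denominator = 1 − 4.050611 = -3.050611
p = -0.324582 / -3.050611 = 0.1064

p = 0.1064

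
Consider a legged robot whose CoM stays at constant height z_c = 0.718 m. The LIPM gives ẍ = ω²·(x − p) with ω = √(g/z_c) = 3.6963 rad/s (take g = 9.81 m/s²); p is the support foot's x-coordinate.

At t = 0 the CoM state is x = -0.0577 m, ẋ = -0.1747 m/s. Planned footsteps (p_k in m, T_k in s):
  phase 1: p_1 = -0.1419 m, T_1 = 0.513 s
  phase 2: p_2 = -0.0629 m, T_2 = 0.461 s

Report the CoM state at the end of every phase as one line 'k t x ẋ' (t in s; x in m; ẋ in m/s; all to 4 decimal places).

1 0.5130 -0.0090 0.4182
2 0.9740 0.3907 1.7164

phase 1: p=-0.1419, T=0.513, ωT=1.896202, cosh=3.405343, sinh=3.255206; start (x,ẋ)=(-0.057700, -0.174700) → end (x,ẋ)=(-0.009022, 0.418199)
phase 2: p=-0.0629, T=0.461, ωT=1.703994, cosh=2.838905, sinh=2.656950; start (x,ẋ)=(-0.009022, 0.418199) → end (x,ẋ)=(0.390660, 1.716353)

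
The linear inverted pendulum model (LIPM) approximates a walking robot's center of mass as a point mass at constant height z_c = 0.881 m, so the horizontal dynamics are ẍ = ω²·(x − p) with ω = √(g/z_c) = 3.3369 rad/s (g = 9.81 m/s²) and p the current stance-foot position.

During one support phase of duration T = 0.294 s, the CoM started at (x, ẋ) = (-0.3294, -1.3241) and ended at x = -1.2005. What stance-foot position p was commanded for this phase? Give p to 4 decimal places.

p = 0.4695

ωT = 3.3369·0.294 = 0.981049; cosh(ωT) = 1.521085, sinh(ωT) = 1.146167
x(T) = p + (x₀−p)·cosh(ωT) + (ẋ₀/ω)·sinh(ωT) ⇒ p·(1 − cosh) = x(T) − x₀·cosh − (ẋ₀/ω)·sinh
numerator   = -1.2005 − (-0.3294)·1.521085 − (-1.3241/3.3369)·1.146167 = -0.244649
denominator = 1 − 1.521085 = -0.521085
p = -0.244649 / -0.521085 = 0.4695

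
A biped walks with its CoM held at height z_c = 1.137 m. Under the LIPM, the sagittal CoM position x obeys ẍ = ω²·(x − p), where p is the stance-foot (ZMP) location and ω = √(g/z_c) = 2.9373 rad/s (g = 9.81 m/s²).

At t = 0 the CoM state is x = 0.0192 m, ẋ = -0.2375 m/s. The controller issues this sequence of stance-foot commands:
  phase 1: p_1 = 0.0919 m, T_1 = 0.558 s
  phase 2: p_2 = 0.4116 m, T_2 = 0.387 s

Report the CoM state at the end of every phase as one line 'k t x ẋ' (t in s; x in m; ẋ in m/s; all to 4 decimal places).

phase 1: p=0.0919, T=0.558, ωT=1.639013, cosh=2.672129, sinh=2.477957; start (x,ẋ)=(0.019200, -0.237500) → end (x,ẋ)=(-0.302723, -1.163778)
phase 2: p=0.4116, T=0.387, ωT=1.136735, cosh=1.718721, sinh=1.397856; start (x,ẋ)=(-0.302723, -1.163778) → end (x,ẋ)=(-1.369961, -4.933163)

1 0.5580 -0.3027 -1.1638
2 0.9450 -1.3700 -4.9332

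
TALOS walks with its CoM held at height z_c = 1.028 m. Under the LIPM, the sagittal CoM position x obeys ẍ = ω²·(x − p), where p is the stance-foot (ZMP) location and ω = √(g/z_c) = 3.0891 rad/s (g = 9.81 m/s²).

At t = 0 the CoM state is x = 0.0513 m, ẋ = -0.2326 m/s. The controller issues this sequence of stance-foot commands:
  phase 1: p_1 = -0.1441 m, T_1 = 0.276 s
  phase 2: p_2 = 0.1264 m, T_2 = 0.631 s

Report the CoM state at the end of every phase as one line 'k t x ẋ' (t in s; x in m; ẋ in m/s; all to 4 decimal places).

1 0.2760 0.0545 0.2569
2 0.9070 0.1548 0.1559

phase 1: p=-0.1441, T=0.276, ωT=0.852592, cosh=1.386013, sinh=0.959705; start (x,ẋ)=(0.051300, -0.232600) → end (x,ẋ)=(0.054464, 0.256901)
phase 2: p=0.1264, T=0.631, ωT=1.949222, cosh=3.582803, sinh=3.440419; start (x,ẋ)=(0.054464, 0.256901) → end (x,ẋ)=(0.154786, 0.155905)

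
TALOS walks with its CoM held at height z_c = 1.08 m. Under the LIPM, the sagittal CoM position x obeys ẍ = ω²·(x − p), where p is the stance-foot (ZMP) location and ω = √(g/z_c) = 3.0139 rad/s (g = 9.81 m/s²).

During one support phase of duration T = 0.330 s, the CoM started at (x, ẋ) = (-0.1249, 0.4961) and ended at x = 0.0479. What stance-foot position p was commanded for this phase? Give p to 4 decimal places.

p = -0.0890

ωT = 3.0139·0.330 = 0.994587; cosh(ωT) = 1.536742, sinh(ωT) = 1.166866
x(T) = p + (x₀−p)·cosh(ωT) + (ẋ₀/ω)·sinh(ωT) ⇒ p·(1 − cosh) = x(T) − x₀·cosh − (ẋ₀/ω)·sinh
numerator   = 0.0479 − (-0.1249)·1.536742 − (0.4961/3.0139)·1.166866 = 0.047768
denominator = 1 − 1.536742 = -0.536742
p = 0.047768 / -0.536742 = -0.0890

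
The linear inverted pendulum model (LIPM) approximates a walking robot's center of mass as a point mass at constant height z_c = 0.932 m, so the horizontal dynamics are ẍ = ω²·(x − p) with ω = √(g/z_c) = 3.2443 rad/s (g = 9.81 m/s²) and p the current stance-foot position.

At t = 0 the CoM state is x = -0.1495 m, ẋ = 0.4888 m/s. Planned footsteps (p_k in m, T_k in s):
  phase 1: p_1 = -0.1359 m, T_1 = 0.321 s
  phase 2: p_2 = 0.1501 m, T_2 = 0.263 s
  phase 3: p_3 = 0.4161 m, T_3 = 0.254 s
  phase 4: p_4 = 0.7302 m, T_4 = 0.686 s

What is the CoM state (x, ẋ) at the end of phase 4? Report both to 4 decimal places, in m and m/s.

phase 1: p=-0.1359, T=0.321, ωT=1.041420, cosh=1.593096, sinh=1.240143; start (x,ẋ)=(-0.149500, 0.488800) → end (x,ẋ)=(0.029279, 0.723987)
phase 2: p=0.1501, T=0.263, ωT=0.853251, cosh=1.386646, sinh=0.960619; start (x,ẋ)=(0.029279, 0.723987) → end (x,ẋ)=(0.196932, 0.627371)
phase 3: p=0.4161, T=0.254, ωT=0.824052, cosh=1.359185, sinh=0.920534; start (x,ẋ)=(0.196932, 0.627371) → end (x,ẋ)=(0.296220, 0.198172)
phase 4: p=0.7302, T=0.686, ωT=2.225590, cosh=4.683473, sinh=4.575469; start (x,ẋ)=(0.296220, 0.198172) → end (x,ẋ)=(-1.022848, -5.513944)

x = -1.0228, ẋ = -5.5139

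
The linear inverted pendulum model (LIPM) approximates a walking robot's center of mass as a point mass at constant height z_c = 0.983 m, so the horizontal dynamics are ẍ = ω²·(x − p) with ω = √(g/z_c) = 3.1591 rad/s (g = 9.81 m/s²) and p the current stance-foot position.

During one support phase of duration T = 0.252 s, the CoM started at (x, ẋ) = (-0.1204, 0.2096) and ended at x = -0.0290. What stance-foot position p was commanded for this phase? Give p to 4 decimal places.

ωT = 3.1591·0.252 = 0.796093; cosh(ωT) = 1.333975, sinh(ωT) = 0.882888
x(T) = p + (x₀−p)·cosh(ωT) + (ẋ₀/ω)·sinh(ωT) ⇒ p·(1 − cosh) = x(T) − x₀·cosh − (ẋ₀/ω)·sinh
numerator   = -0.0290 − (-0.1204)·1.333975 − (0.2096/3.1591)·0.882888 = 0.073033
denominator = 1 − 1.333975 = -0.333975
p = 0.073033 / -0.333975 = -0.2187

p = -0.2187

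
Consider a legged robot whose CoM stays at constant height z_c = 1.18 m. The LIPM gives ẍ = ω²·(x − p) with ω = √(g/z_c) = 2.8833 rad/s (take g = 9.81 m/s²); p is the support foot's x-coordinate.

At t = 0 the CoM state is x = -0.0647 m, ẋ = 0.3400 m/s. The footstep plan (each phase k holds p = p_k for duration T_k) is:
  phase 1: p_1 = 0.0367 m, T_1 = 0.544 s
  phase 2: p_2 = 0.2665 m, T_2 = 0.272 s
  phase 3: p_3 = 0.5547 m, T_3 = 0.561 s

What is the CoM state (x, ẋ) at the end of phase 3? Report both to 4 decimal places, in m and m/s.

phase 1: p=0.0367, T=0.544, ωT=1.568515, cosh=2.503935, sinh=2.295581; start (x,ẋ)=(-0.064700, 0.340000) → end (x,ẋ)=(0.053497, 0.180187)
phase 2: p=0.2665, T=0.272, ωT=0.784258, cosh=1.323619, sinh=0.867161; start (x,ẋ)=(0.053497, 0.180187) → end (x,ẋ)=(0.038757, -0.294070)
phase 3: p=0.5547, T=0.561, ωT=1.617531, cosh=2.619509, sinh=2.421122; start (x,ẋ)=(0.038757, -0.294070) → end (x,ẋ)=(-1.043750, -4.372026)

x = -1.0438, ẋ = -4.3720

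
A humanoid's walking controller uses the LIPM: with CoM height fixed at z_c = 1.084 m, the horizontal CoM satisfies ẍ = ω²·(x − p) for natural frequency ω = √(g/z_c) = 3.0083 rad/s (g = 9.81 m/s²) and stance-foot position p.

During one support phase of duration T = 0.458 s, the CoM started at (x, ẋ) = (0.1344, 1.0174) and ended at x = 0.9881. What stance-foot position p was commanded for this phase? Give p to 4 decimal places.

p = -0.0691

ωT = 3.0083·0.458 = 1.377801; cosh(ωT) = 2.109152, sinh(ωT) = 1.857020
x(T) = p + (x₀−p)·cosh(ωT) + (ẋ₀/ω)·sinh(ωT) ⇒ p·(1 − cosh) = x(T) − x₀·cosh − (ẋ₀/ω)·sinh
numerator   = 0.9881 − (0.1344)·2.109152 − (1.0174/3.0083)·1.857020 = 0.076590
denominator = 1 − 2.109152 = -1.109152
p = 0.076590 / -1.109152 = -0.0691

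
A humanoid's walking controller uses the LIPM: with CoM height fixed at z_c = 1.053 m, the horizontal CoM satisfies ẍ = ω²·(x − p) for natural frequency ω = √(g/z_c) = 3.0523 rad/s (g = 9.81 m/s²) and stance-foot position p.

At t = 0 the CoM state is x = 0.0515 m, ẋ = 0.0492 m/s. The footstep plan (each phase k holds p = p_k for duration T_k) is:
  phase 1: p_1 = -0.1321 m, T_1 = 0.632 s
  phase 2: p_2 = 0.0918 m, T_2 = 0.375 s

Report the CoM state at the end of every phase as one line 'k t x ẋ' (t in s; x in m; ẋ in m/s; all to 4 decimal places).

1 0.6320 0.5674 2.0608
2 1.0070 1.8674 5.6137

phase 1: p=-0.1321, T=0.632, ωT=1.929054, cosh=3.514139, sinh=3.368854; start (x,ẋ)=(0.051500, 0.049200) → end (x,ẋ)=(0.567399, 2.060809)
phase 2: p=0.0918, T=0.375, ωT=1.144613, cosh=1.729786, sinh=1.411438; start (x,ẋ)=(0.567399, 2.060809) → end (x,ẋ)=(1.867439, 5.613699)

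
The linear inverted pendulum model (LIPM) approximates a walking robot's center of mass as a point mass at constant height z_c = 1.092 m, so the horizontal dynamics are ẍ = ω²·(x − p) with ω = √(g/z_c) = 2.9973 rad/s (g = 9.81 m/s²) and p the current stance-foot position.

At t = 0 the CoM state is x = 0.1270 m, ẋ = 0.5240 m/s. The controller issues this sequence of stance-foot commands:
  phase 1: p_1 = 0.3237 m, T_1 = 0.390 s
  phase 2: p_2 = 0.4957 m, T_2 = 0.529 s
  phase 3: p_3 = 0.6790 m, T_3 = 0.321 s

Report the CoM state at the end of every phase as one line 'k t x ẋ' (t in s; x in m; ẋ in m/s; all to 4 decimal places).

1 0.3900 0.2308 0.0675
2 0.9190 -0.1255 -1.6854
3 1.2400 -1.1559 -5.2223

phase 1: p=0.3237, T=0.390, ωT=1.168947, cosh=1.764648, sinh=1.453954; start (x,ẋ)=(0.127000, 0.524000) → end (x,ẋ)=(0.230780, 0.067469)
phase 2: p=0.4957, T=0.529, ωT=1.585572, cosh=2.543456, sinh=2.338626; start (x,ẋ)=(0.230780, 0.067469) → end (x,ẋ)=(-0.125470, -1.685369)
phase 3: p=0.6790, T=0.321, ωT=0.962133, cosh=1.499675, sinh=1.117599; start (x,ẋ)=(-0.125470, -1.685369) → end (x,ẋ)=(-1.155865, -5.222303)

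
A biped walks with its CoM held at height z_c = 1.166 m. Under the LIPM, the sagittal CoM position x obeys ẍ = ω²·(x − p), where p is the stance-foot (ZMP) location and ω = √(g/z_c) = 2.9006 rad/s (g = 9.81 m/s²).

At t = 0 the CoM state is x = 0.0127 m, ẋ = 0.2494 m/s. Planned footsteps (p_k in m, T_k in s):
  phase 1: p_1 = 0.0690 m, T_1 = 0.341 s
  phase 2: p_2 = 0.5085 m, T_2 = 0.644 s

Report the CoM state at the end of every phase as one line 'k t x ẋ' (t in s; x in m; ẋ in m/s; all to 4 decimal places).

1 0.3410 0.0824 0.1925
2 0.9850 -0.6941 -3.2676

phase 1: p=0.0690, T=0.341, ωT=0.989105, cosh=1.530368, sinh=1.158458; start (x,ẋ)=(0.012700, 0.249400) → end (x,ẋ)=(0.082447, 0.192493)
phase 2: p=0.5085, T=0.644, ωT=1.867986, cosh=3.314840, sinh=3.160405; start (x,ẋ)=(0.082447, 0.192493) → end (x,ẋ)=(-0.694062, -3.267574)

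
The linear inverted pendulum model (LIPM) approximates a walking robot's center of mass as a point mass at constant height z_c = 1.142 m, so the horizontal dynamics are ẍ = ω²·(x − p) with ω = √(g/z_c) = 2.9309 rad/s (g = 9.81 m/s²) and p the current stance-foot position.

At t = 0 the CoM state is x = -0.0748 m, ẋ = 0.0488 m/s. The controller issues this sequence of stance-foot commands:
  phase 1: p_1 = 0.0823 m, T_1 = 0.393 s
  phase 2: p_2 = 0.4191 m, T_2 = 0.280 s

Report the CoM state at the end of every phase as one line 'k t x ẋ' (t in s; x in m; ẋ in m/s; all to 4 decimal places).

phase 1: p=0.0823, T=0.393, ωT=1.151844, cosh=1.740037, sinh=1.423984; start (x,ẋ)=(-0.074800, 0.048800) → end (x,ẋ)=(-0.167350, -0.570752)
phase 2: p=0.4191, T=0.280, ωT=0.820652, cosh=1.356063, sinh=0.915918; start (x,ẋ)=(-0.167350, -0.570752) → end (x,ẋ)=(-0.554525, -2.348280)

1 0.3930 -0.1674 -0.5708
2 0.6730 -0.5545 -2.3483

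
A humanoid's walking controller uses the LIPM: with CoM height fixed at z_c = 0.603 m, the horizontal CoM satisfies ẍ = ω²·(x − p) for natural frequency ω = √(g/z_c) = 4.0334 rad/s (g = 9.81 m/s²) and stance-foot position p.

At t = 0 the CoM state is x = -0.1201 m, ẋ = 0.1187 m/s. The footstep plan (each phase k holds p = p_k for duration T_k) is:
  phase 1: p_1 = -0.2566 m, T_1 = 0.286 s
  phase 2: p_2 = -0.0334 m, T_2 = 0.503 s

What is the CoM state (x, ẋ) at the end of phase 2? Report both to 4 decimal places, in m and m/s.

phase 1: p=-0.2566, T=0.286, ωT=1.153552, cosh=1.742473, sinh=1.426959; start (x,ẋ)=(-0.120100, 0.118700) → end (x,ẋ)=(0.023242, 0.992457)
phase 2: p=-0.0334, T=0.503, ωT=2.028800, cosh=3.868225, sinh=3.736732; start (x,ẋ)=(0.023242, 0.992457) → end (x,ẋ)=(1.105162, 4.692738)

x = 1.1052, ẋ = 4.6927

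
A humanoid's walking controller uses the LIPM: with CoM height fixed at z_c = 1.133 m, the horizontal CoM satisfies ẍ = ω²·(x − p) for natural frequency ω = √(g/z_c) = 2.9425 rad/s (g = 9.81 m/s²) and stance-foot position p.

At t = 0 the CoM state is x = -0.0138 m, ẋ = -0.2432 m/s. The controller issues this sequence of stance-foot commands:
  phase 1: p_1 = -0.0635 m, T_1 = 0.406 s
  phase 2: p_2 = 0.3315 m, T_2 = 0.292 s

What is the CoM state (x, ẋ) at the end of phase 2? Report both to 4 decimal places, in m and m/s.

x = -0.3385, ẋ = -1.5291

phase 1: p=-0.0635, T=0.406, ωT=1.194655, cosh=1.802613, sinh=1.499805; start (x,ẋ)=(-0.013800, -0.243200) → end (x,ẋ)=(-0.097870, -0.219061)
phase 2: p=0.3315, T=0.292, ωT=0.859210, cosh=1.392396, sinh=0.968899; start (x,ẋ)=(-0.097870, -0.219061) → end (x,ẋ)=(-0.338485, -1.529147)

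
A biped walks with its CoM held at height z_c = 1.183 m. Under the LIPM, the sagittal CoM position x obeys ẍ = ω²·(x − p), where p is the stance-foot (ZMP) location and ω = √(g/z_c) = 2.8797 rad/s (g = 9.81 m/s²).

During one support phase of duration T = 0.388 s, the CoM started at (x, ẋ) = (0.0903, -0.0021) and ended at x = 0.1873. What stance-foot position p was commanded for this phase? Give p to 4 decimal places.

p = -0.0513

ωT = 2.8797·0.388 = 1.117324; cosh(ωT) = 1.691908, sinh(ωT) = 1.364754
x(T) = p + (x₀−p)·cosh(ωT) + (ẋ₀/ω)·sinh(ωT) ⇒ p·(1 − cosh) = x(T) − x₀·cosh − (ẋ₀/ω)·sinh
numerator   = 0.1873 − (0.0903)·1.691908 − (-0.0021/2.8797)·1.364754 = 0.035516
denominator = 1 − 1.691908 = -0.691908
p = 0.035516 / -0.691908 = -0.0513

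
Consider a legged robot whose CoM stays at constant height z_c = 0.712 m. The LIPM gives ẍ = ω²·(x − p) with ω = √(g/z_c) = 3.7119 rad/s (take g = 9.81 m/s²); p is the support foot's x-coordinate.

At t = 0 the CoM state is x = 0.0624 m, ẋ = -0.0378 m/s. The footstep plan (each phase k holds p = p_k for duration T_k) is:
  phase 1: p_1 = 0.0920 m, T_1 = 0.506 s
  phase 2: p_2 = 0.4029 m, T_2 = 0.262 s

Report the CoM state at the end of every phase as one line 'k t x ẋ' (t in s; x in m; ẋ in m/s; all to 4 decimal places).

phase 1: p=0.0920, T=0.506, ωT=1.878221, cosh=3.347360, sinh=3.194499; start (x,ẋ)=(0.062400, -0.037800) → end (x,ẋ)=(-0.039613, -0.477517)
phase 2: p=0.4029, T=0.262, ωT=0.972518, cosh=1.511362, sinh=1.133232; start (x,ẋ)=(-0.039613, -0.477517) → end (x,ẋ)=(-0.411682, -2.583108)

1 0.5060 -0.0396 -0.4775
2 0.7680 -0.4117 -2.5831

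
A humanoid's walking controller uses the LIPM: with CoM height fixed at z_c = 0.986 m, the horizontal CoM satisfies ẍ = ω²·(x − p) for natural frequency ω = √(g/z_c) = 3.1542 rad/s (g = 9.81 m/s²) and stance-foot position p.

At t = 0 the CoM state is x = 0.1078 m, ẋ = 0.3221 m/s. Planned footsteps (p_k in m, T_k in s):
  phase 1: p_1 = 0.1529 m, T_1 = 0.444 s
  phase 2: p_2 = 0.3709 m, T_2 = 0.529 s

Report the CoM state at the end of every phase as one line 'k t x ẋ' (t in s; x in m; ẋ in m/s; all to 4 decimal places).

phase 1: p=0.1529, T=0.444, ωT=1.400465, cosh=2.151784, sinh=1.905301; start (x,ẋ)=(0.107800, 0.322100) → end (x,ẋ)=(0.250420, 0.422052)
phase 2: p=0.3709, T=0.529, ωT=1.668572, cosh=2.746551, sinh=2.558035; start (x,ẋ)=(0.250420, 0.422052) → end (x,ẋ)=(0.382276, 0.187086)

1 0.4440 0.2504 0.4221
2 0.9730 0.3823 0.1871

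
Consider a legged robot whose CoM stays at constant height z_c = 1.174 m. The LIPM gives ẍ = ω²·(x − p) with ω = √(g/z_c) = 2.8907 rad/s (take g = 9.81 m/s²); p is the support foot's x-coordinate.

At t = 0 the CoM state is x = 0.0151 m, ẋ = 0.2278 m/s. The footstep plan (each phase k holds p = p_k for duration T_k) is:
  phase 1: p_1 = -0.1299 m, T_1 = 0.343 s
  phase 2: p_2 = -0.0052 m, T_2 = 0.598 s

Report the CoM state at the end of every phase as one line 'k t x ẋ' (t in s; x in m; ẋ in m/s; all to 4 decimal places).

1 0.3430 0.1840 0.8364
2 0.9410 1.3337 3.9216

phase 1: p=-0.1299, T=0.343, ωT=0.991510, cosh=1.533159, sinh=1.162143; start (x,ẋ)=(0.015100, 0.227800) → end (x,ẋ)=(0.183990, 0.836367)
phase 2: p=-0.0052, T=0.598, ωT=1.728639, cosh=2.905253, sinh=2.727727; start (x,ẋ)=(0.183990, 0.836367) → end (x,ẋ)=(1.333659, 3.921630)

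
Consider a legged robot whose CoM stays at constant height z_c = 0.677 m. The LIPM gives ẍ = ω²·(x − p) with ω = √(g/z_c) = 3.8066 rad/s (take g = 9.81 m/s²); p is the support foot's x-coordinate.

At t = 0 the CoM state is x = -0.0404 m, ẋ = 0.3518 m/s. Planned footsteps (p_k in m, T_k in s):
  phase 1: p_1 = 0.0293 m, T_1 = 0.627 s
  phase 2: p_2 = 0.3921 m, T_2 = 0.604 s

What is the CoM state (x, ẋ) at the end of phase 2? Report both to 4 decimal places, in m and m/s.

x = -0.2032, ẋ = -2.1219

phase 1: p=0.0293, T=0.627, ωT=2.386738, cosh=5.484942, sinh=5.393013; start (x,ẋ)=(-0.040400, 0.351800) → end (x,ẋ)=(0.145413, 0.498728)
phase 2: p=0.3921, T=0.604, ωT=2.299186, cosh=5.033206, sinh=4.932865; start (x,ẋ)=(0.145413, 0.498728) → end (x,ẋ)=(-0.203237, -2.121943)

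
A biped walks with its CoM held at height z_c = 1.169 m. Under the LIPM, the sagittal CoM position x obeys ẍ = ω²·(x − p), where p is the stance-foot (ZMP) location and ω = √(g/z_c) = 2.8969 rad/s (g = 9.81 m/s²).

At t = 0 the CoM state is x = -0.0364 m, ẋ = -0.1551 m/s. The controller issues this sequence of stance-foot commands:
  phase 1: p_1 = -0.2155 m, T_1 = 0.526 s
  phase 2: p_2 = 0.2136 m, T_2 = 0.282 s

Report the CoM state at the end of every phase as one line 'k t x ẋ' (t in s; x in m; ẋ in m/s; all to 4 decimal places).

1 0.5260 0.0980 0.7613
2 0.8080 0.2966 0.7246

phase 1: p=-0.2155, T=0.526, ωT=1.523769, cosh=2.403691, sinh=2.185802; start (x,ẋ)=(-0.036400, -0.155100) → end (x,ẋ)=(0.097973, 0.761258)
phase 2: p=0.2136, T=0.282, ωT=0.816926, cosh=1.352659, sinh=0.910871; start (x,ẋ)=(0.097973, 0.761258) → end (x,ẋ)=(0.296558, 0.724617)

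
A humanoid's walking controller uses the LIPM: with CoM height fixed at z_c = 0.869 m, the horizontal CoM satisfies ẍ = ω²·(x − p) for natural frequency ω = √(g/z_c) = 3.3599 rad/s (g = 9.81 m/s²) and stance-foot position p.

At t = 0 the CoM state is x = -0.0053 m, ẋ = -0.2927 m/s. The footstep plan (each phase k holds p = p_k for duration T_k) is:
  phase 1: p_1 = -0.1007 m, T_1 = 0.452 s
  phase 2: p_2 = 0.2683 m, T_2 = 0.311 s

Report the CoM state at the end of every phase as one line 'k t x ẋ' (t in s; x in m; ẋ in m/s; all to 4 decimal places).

phase 1: p=-0.1007, T=0.452, ωT=1.518675, cosh=2.392586, sinh=2.173584; start (x,ẋ)=(-0.005300, -0.292700) → end (x,ẋ)=(-0.061801, -0.003601)
phase 2: p=0.2683, T=0.311, ωT=1.044929, cosh=1.597457, sinh=1.245740; start (x,ẋ)=(-0.061801, -0.003601) → end (x,ẋ)=(-0.260357, -1.387409)

1 0.4520 -0.0618 -0.0036
2 0.7630 -0.2604 -1.3874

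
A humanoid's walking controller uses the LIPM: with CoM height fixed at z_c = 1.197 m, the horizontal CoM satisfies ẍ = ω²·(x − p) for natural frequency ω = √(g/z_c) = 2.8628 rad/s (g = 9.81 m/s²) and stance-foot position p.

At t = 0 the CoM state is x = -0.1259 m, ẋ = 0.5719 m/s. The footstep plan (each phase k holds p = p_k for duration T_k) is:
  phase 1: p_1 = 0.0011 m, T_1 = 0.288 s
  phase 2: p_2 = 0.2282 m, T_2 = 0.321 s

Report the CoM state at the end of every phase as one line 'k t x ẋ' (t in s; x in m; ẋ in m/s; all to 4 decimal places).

phase 1: p=0.0011, T=0.288, ωT=0.824486, cosh=1.359585, sinh=0.921124; start (x,ẋ)=(-0.125900, 0.571900) → end (x,ẋ)=(0.012445, 0.442648)
phase 2: p=0.2282, T=0.321, ωT=0.918959, cosh=1.452807, sinh=1.053872; start (x,ẋ)=(0.012445, 0.442648) → end (x,ẋ)=(0.077701, -0.007856)

1 0.2880 0.0124 0.4426
2 0.6090 0.0777 -0.0079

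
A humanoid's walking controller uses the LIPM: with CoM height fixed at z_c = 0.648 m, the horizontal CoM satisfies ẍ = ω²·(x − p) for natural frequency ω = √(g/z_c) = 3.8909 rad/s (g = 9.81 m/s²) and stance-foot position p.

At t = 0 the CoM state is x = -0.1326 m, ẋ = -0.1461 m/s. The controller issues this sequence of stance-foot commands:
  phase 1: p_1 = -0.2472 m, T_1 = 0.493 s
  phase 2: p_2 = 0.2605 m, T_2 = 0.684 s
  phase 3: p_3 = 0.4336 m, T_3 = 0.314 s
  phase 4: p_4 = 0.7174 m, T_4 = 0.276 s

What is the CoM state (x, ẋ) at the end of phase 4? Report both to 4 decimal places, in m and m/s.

x = 0.5866, ẋ = -0.0505

phase 1: p=-0.2472, T=0.493, ωT=1.918214, cosh=3.477827, sinh=3.330958; start (x,ẋ)=(-0.132600, -0.146100) → end (x,ẋ)=(0.026284, 0.977154)
phase 2: p=0.2605, T=0.684, ωT=2.661376, cosh=7.192910, sinh=7.123058; start (x,ẋ)=(0.026284, 0.977154) → end (x,ẋ)=(0.364681, 0.537269)
phase 3: p=0.4336, T=0.314, ωT=1.221743, cosh=1.843906, sinh=1.549190; start (x,ẋ)=(0.364681, 0.537269) → end (x,ẋ)=(0.520437, 0.575246)
phase 4: p=0.7174, T=0.276, ωT=1.073888, cosh=1.634208, sinh=1.292530; start (x,ẋ)=(0.520437, 0.575246) → end (x,ẋ)=(0.586614, -0.050477)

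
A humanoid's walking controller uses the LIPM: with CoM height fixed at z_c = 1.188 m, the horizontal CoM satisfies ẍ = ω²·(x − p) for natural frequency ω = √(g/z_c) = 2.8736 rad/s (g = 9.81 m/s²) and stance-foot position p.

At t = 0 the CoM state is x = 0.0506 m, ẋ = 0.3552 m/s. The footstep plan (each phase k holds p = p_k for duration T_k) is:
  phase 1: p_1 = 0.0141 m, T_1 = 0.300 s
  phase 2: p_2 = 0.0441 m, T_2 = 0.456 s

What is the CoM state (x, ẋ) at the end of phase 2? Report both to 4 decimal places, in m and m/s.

phase 1: p=0.0141, T=0.300, ωT=0.862080, cosh=1.395182, sinh=0.972899; start (x,ẋ)=(0.050600, 0.355200) → end (x,ẋ)=(0.185282, 0.597613)
phase 2: p=0.0441, T=0.456, ωT=1.310362, cosh=1.988618, sinh=1.718896; start (x,ẋ)=(0.185282, 0.597613) → end (x,ẋ)=(0.682330, 1.885782)

x = 0.6823, ẋ = 1.8858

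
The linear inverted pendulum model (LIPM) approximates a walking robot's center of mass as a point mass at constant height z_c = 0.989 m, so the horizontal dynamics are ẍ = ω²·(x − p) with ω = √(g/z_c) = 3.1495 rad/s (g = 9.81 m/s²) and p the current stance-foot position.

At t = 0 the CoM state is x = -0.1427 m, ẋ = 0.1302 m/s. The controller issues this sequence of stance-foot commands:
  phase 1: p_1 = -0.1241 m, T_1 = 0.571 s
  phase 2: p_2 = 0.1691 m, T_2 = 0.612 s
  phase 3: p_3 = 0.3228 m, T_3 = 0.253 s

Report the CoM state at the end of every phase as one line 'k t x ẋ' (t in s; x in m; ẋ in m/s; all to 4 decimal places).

1 0.5710 -0.0604 0.2319
2 1.1830 -0.3885 -1.6172
3 1.4360 -1.0804 -4.1385

phase 1: p=-0.1241, T=0.571, ωT=1.798364, cosh=3.102665, sinh=2.937096; start (x,ẋ)=(-0.142700, 0.130200) → end (x,ẋ)=(-0.060390, 0.231910)
phase 2: p=0.1691, T=0.612, ωT=1.927494, cosh=3.508890, sinh=3.363377; start (x,ẋ)=(-0.060390, 0.231910) → end (x,ẋ)=(-0.388498, -1.617235)
phase 3: p=0.3228, T=0.253, ωT=0.796824, cosh=1.334621, sinh=0.883862; start (x,ẋ)=(-0.388498, -1.617235) → end (x,ẋ)=(-1.080366, -4.138451)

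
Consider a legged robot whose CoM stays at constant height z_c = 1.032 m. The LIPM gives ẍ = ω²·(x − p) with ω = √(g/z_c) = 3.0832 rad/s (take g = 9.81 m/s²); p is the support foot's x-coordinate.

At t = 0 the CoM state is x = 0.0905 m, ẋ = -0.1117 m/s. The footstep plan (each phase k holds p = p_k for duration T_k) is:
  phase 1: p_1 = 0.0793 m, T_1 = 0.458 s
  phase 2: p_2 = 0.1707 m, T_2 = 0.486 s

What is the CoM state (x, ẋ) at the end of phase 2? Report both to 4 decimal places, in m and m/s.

x = -0.2726, ẋ = -1.3116

phase 1: p=0.0793, T=0.458, ωT=1.412106, cosh=2.174109, sinh=1.930480; start (x,ẋ)=(0.090500, -0.111700) → end (x,ẋ)=(0.033711, -0.176185)
phase 2: p=0.1707, T=0.486, ωT=1.498435, cosh=2.349081, sinh=2.125601; start (x,ẋ)=(0.033711, -0.176185) → end (x,ẋ)=(-0.272562, -1.311648)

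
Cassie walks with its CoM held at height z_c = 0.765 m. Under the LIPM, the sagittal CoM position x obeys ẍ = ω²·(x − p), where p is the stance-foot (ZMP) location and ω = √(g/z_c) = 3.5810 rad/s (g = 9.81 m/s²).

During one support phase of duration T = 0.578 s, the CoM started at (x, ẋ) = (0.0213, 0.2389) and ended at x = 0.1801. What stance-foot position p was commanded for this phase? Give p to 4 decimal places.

p = 0.0548

ωT = 3.5810·0.578 = 2.069818; cosh(ωT) = 4.024795, sinh(ωT) = 3.898586
x(T) = p + (x₀−p)·cosh(ωT) + (ẋ₀/ω)·sinh(ωT) ⇒ p·(1 − cosh) = x(T) − x₀·cosh − (ẋ₀/ω)·sinh
numerator   = 0.1801 − (0.0213)·4.024795 − (0.2389/3.5810)·3.898586 = -0.165715
denominator = 1 − 4.024795 = -3.024795
p = -0.165715 / -3.024795 = 0.0548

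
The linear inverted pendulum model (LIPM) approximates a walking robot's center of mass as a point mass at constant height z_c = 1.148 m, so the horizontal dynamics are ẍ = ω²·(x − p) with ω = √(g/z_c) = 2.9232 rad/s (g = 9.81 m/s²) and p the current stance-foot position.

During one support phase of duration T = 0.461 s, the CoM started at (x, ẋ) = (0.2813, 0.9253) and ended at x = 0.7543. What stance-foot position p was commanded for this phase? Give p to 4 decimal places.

p = 0.3713

ωT = 2.9232·0.461 = 1.347595; cosh(ωT) = 2.054012, sinh(ωT) = 1.794148
x(T) = p + (x₀−p)·cosh(ωT) + (ẋ₀/ω)·sinh(ωT) ⇒ p·(1 − cosh) = x(T) − x₀·cosh − (ẋ₀/ω)·sinh
numerator   = 0.7543 − (0.2813)·2.054012 − (0.9253/2.9232)·1.794148 = -0.391407
denominator = 1 − 2.054012 = -1.054012
p = -0.391407 / -1.054012 = 0.3713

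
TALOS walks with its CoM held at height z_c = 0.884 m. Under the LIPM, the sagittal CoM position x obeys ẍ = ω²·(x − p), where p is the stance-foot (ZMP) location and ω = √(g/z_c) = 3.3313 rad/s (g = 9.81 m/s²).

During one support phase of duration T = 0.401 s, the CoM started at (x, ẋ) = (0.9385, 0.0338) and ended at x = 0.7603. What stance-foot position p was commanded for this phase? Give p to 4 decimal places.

p = 1.1284

ωT = 3.3313·0.401 = 1.335851; cosh(ωT) = 2.033083, sinh(ωT) = 1.770149
x(T) = p + (x₀−p)·cosh(ωT) + (ẋ₀/ω)·sinh(ωT) ⇒ p·(1 − cosh) = x(T) − x₀·cosh − (ẋ₀/ω)·sinh
numerator   = 0.7603 − (0.9385)·2.033083 − (0.0338/3.3313)·1.770149 = -1.165709
denominator = 1 − 2.033083 = -1.033083
p = -1.165709 / -1.033083 = 1.1284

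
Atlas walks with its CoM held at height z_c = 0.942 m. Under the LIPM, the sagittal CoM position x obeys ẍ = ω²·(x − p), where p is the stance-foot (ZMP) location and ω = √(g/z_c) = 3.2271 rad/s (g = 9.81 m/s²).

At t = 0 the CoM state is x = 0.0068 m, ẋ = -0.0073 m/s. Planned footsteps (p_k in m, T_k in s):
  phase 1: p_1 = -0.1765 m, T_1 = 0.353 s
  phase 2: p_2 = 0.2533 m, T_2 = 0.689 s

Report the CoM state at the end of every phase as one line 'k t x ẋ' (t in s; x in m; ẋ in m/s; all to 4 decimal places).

1 0.3530 0.1360 0.8168
2 1.0420 0.8606 2.0891

phase 1: p=-0.1765, T=0.353, ωT=1.139166, cosh=1.722124, sinh=1.402038; start (x,ẋ)=(0.006800, -0.007300) → end (x,ẋ)=(0.135994, 0.816773)
phase 2: p=0.2533, T=0.689, ωT=2.223472, cosh=4.673793, sinh=4.565560; start (x,ẋ)=(0.135994, 0.816773) → end (x,ẋ)=(0.860570, 2.089094)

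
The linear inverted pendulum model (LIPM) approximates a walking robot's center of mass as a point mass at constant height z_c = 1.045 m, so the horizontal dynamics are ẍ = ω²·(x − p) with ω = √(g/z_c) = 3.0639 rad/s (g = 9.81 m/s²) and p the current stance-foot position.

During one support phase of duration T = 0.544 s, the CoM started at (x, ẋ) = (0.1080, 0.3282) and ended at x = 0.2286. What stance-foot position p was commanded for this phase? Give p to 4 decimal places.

p = 0.1958

ωT = 3.0639·0.544 = 1.666762; cosh(ωT) = 2.741925, sinh(ωT) = 2.553068
x(T) = p + (x₀−p)·cosh(ωT) + (ẋ₀/ω)·sinh(ωT) ⇒ p·(1 − cosh) = x(T) − x₀·cosh − (ẋ₀/ω)·sinh
numerator   = 0.2286 − (0.1080)·2.741925 − (0.3282/3.0639)·2.553068 = -0.341008
denominator = 1 − 2.741925 = -1.741925
p = -0.341008 / -1.741925 = 0.1958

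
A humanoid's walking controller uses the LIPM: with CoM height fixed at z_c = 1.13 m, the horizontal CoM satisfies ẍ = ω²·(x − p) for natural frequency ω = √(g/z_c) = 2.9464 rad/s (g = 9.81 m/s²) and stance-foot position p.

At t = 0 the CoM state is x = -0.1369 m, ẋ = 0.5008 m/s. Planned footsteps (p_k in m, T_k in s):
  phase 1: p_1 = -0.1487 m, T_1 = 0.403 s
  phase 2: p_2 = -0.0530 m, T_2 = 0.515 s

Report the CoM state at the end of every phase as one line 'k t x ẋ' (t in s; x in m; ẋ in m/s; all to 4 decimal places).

phase 1: p=-0.1487, T=0.403, ωT=1.187399, cosh=1.791778, sinh=1.486765; start (x,ẋ)=(-0.136900, 0.500800) → end (x,ẋ)=(0.125149, 0.949014)
phase 2: p=-0.0530, T=0.515, ωT=1.517396, cosh=2.389808, sinh=2.170526; start (x,ẋ)=(0.125149, 0.949014) → end (x,ẋ)=(1.071852, 3.407264)

1 0.4030 0.1251 0.9490
2 0.9180 1.0719 3.4073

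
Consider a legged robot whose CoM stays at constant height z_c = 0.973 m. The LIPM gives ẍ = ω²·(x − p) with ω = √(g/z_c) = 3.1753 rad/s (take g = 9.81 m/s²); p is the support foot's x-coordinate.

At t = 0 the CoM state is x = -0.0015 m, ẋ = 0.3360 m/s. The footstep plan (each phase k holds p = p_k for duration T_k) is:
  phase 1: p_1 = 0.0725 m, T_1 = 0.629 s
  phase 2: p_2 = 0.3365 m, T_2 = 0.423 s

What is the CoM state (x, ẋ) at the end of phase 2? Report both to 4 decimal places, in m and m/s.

phase 1: p=0.0725, T=0.629, ωT=1.997264, cosh=3.752286, sinh=3.616579; start (x,ẋ)=(-0.001500, 0.336000) → end (x,ẋ)=(0.177526, 0.410972)
phase 2: p=0.3365, T=0.423, ωT=1.343152, cosh=2.046061, sinh=1.785039; start (x,ẋ)=(0.177526, 0.410972) → end (x,ẋ)=(0.242263, -0.060198)

x = 0.2423, ẋ = -0.0602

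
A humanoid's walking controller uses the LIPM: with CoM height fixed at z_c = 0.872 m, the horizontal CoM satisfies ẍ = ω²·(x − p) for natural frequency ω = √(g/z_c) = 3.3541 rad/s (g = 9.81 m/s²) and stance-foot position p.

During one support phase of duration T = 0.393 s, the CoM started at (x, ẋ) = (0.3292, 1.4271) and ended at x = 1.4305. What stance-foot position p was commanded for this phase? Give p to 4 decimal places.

p = -0.0334

ωT = 3.3541·0.393 = 1.318161; cosh(ωT) = 2.002086, sinh(ωT) = 1.734459
x(T) = p + (x₀−p)·cosh(ωT) + (ẋ₀/ω)·sinh(ωT) ⇒ p·(1 − cosh) = x(T) − x₀·cosh − (ẋ₀/ω)·sinh
numerator   = 1.4305 − (0.3292)·2.002086 − (1.4271/3.3541)·1.734459 = 0.033437
denominator = 1 − 2.002086 = -1.002086
p = 0.033437 / -1.002086 = -0.0334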